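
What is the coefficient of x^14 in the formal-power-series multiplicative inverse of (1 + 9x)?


The inverse is 1/(1 + 9x). Apply the geometric identity 1/(1 - y) = sum_{k>=0} y^k with y = -9x:
1/(1 + 9x) = sum_{k>=0} (-9)^k x^k.
So the coefficient of x^14 is (-9)^14 = 22876792454961.

22876792454961


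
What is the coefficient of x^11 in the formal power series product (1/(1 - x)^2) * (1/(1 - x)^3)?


Combine the factors: (1/(1 - x)^2) * (1/(1 - x)^3) = 1/(1 - x)^5.
Then use 1/(1 - x)^r = sum_{k>=0} C(k + r - 1, r - 1) x^k with r = 5 and k = 11:
C(15, 4) = 1365.

1365


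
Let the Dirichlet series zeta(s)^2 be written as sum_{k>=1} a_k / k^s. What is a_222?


The Dirichlet convolution of the constant function 1 with itself gives (1 * 1)(k) = sum_{d | k} 1 = d(k), the number of positive divisors of k.
Since zeta(s) = sum_{k>=1} 1/k^s, we have zeta(s)^2 = sum_{k>=1} d(k)/k^s, so a_k = d(k).
For k = 222: the divisors are 1, 2, 3, 6, 37, 74, 111, 222.
Count = 8.

8


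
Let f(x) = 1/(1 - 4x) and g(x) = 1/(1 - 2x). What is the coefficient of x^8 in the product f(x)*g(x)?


The coefficient of x^n in f*g is the Cauchy product: sum_{k=0}^{n} a^k * b^(n-k).
With a=4, b=2, n=8:
sum_{k=0}^{8} 4^k * 2^(8-k)
= 130816

130816


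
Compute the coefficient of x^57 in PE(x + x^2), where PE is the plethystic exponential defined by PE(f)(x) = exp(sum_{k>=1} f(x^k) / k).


With f(x) = x + x^2, the exponent is sum_{k>=1} (x^k + x^(2k)) / k = -ln(1 - x) - ln(1 - x^2). Exponentiating:
PE(x + x^2) = 1 / ((1 - x)(1 - x^2)).
This is the generating function for partitions of n into parts of size 1 or 2. The number of 2's can be any j in 0..28, and the rest are 1's, so
[x^57] = floor(57/2) + 1 = 29.

29


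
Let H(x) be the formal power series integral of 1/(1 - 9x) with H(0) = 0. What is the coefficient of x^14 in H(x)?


1/(1 - 9x) = sum_{k>=0} 9^k x^k. Integrating termwise with H(0) = 0:
H(x) = sum_{k>=0} 9^k x^(k+1) / (k+1) = sum_{m>=1} 9^(m-1) x^m / m.
For m = 14: 9^13/14 = 2541865828329/14 = 2541865828329/14.

2541865828329/14


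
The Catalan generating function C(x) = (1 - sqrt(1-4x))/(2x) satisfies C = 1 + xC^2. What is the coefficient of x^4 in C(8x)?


Substituting x -> 8x scales the n-th coefficient by 8^n, so [x^4] C(8x) = 8^4 * C_4.
C_4 = C(2*4, 4)/(5) = 70/5 = 14.
So 8^4 * 14 = 4096 * 14 = 57344.

57344


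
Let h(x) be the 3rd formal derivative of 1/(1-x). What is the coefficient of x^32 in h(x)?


Differentiating 3 times: d^3/dx^3 [1/(1-x)] = 3!/(1-x)^4.
The expansion 1/(1-x)^4 = sum_{k>=0} C(k+3, 3) x^k, so the coefficient of x^n in 3!/(1-x)^4 is 3! * C(n+3, 3).
For n = 32: 6 * C(35, 3) = 6 * 6545 = 39270

39270


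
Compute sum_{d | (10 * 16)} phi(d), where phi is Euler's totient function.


First, 10 * 16 = 160. One classical identity is sum_{d | n} phi(d) = n (each k in [1, n] has a unique gcd with n, and among the k's with gcd(k, n) = n/d there are phi(d) of them). So the sum equals 160. We also verify directly:
Divisors of 160: 1, 2, 4, 5, 8, 10, 16, 20, 32, 40, 80, 160.
phi values: 1, 1, 2, 4, 4, 4, 8, 8, 16, 16, 32, 64.
Sum = 160.

160


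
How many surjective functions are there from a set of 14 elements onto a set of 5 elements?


By inclusion-exclusion on which target elements are missed, the number of surjections from an n-set onto a k-set is
surj(n, k) = sum_{j=0}^{k} (-1)^j C(k, j) (k - j)^n.
Equivalently surj(n, k) = k! * S(n, k), where S(n, k) is the Stirling number of the second kind.
For n = 14, k = 5:
S(14, 5) = 40075035, so
surj = 5! * 40075035 = 120 * 40075035 = 4809004200.

4809004200


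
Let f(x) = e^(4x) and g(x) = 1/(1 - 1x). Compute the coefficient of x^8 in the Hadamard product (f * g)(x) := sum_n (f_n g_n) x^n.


Expanding: f_k = 4^k/k! (from e^(4x)) and g_k = 1^k (from 1/(1 - 1x)). So the Hadamard coefficient (f * g)_k = 4^k 1^k / k! = (4)^k / k!.
For k = 8: 4^8/8! = 65536/40320 = 512/315.

512/315


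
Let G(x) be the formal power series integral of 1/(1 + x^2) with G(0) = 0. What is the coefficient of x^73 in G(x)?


1/(1 + x^2) = sum_{j>=0} (-1)^j x^(2j). Integrating termwise with G(0) = 0:
G(x) = sum_{j>=0} (-1)^j x^(2j+1) / (2j+1) = arctan(x).
Only odd powers are nonzero. For x^73 write 73 = 2*36 + 1, giving
(-1)^36 / 73 = 1/73 = 1/73.

1/73


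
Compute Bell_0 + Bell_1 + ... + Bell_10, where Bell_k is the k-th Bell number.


Recall Bell_k counts set partitions of a k-set (with Bell_0 = 1 by convention).
Bell_0 through Bell_10: 1, 1, 2, 5, 15, 52, 203, 877, 4140, 21147, 115975
Sum = 1 + 1 + 2 + 5 + 15 + 52 + 203 + 877 + 4140 + 21147 + 115975 = 142418.

142418


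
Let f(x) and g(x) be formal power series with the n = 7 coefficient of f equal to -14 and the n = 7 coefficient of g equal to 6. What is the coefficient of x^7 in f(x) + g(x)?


Addition of formal power series is termwise.
The coefficient of x^7 in f + g = -14 + 6
= -8

-8


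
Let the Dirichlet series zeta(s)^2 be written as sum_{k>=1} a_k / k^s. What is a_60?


The Dirichlet convolution of the constant function 1 with itself gives (1 * 1)(k) = sum_{d | k} 1 = d(k), the number of positive divisors of k.
Since zeta(s) = sum_{k>=1} 1/k^s, we have zeta(s)^2 = sum_{k>=1} d(k)/k^s, so a_k = d(k).
For k = 60: the divisors are 1, 2, 3, 4, 5, 6, 10, 12, 15, 20, 30, 60.
Count = 12.

12


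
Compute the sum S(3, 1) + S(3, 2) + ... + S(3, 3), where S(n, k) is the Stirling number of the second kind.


By definition, S(n, k) counts partitions of an n-set into exactly k nonempty blocks.
Computing row n = 3 for k = 1..3:
S(3, k): 1, 3, 1
Sum = 5. (This equals Bell_3 since the sum runs over all k.)

5


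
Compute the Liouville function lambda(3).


The Liouville function is lambda(k) = (-1)^Omega(k), where Omega(k) counts the prime factors of k with multiplicity.
Factoring: 3 = 3, so Omega(3) = 1.
lambda(3) = (-1)^1 = -1.

-1


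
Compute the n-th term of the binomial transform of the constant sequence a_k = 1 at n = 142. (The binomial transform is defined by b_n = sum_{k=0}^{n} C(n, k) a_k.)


With a_k = 1 for all k, b_n = sum_{k=0}^{n} C(n, k) = 2^n by the binomial theorem.
For n = 142: 2^142 = 5575186299632655785383929568162090376495104.

5575186299632655785383929568162090376495104


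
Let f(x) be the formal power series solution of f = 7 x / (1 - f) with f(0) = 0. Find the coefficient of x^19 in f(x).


Apply Lagrange inversion: f = 7 x * phi(f) with phi(t) = 1/(1 - t), so
[x^n] f = 7^n * (1/n) [t^(n-1)] phi(t)^n = 7^n * (1/n) [t^(n-1)] (1 - t)^(-n) = 7^n * (1/n) C(2n - 2, n - 1) = 7^n * C_{n-1}.
For n = 19: C_18 = C(36, 18) / 19 = 9075135300/19 = 477638700.
With the 7^19 = 11398895185373143 factor, the coefficient is 11398895185373143 * 477638700 = 5444553477777887037434100.

5444553477777887037434100


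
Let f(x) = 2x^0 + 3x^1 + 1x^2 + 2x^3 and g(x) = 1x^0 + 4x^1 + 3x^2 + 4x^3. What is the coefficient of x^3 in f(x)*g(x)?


Cauchy product at x^3:
2*4 + 3*3 + 1*4 + 2*1
= 23

23


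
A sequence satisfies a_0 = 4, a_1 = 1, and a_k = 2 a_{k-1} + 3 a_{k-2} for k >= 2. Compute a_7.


The characteristic equation is t^2 - 2 t - 3 = 0, with roots r_1 = 3 and r_2 = -1 (so c_1 = r_1 + r_2, c_2 = -r_1 r_2 as required).
One can use the closed form a_n = A r_1^n + B r_2^n, but direct iteration is more reliable:
a_0 = 4, a_1 = 1, a_2 = 14, a_3 = 31, a_4 = 104, a_5 = 301, a_6 = 914, a_7 = 2731.
So a_7 = 2731.

2731


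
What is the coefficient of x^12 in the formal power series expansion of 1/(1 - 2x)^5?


The general identity 1/(1 - c x)^r = sum_{k>=0} c^k C(k + r - 1, r - 1) x^k follows by substituting y = c x into 1/(1 - y)^r = sum_{k>=0} C(k + r - 1, r - 1) y^k.
For c = 2, r = 5, k = 12:
2^12 * C(16, 4) = 4096 * 1820 = 7454720.

7454720


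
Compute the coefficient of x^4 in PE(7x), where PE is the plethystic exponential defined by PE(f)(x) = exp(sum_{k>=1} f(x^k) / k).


With f(x) = 7x, the exponent is sum_{k>=1} 7 x^k / k = 7 * (-ln(1 - x)). Exponentiating:
PE(7x) = exp(-7 ln(1 - x)) = 1/(1 - x)^7.
By the negative binomial expansion, [x^n] 1/(1 - x)^7 = C(n + 6, 6).
For n = 4: C(10, 6) = 210.

210


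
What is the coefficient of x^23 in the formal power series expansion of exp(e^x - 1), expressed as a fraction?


exp(e^x - 1) is the exponential generating function for the Bell numbers Bell_k: exp(e^x - 1) = sum_{k>=0} Bell_k x^k / k!.
So the coefficient of x^23 in exp(e^x - 1) is Bell_23 / 23!.
Computing: Bell_23 = 44152005855084346 and 23! = 25852016738884976640000, giving
44152005855084346/25852016738884976640000 = 22076002927542173/12926008369442488320000.

22076002927542173/12926008369442488320000


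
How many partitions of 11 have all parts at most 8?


Using the generating function (1-x)^(-1)(1-x^2)^(-1)...(1-x^8)^(-1),
the coefficient of x^11 counts these restricted partitions.
Result = 52

52


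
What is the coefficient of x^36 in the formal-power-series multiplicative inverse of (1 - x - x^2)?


Let the inverse be f(x) = sum_{k>=0} a_k x^k. From f(x) * (1 - x - x^2) = 1 and matching coefficients:
 x^0: a_0 = 1.
 x^1: a_1 - a_0 = 0, so a_1 = 1.
 x^k (k >= 2): a_k - a_{k-1} - a_{k-2} = 0, i.e. a_k = a_{k-1} + a_{k-2}.
This is the Fibonacci-type recurrence shifted so that a_0 = a_1 = 1.
Iterating: a_0=1, a_1=1, a_2=2, a_3=3, a_4=5, a_5=8, a_6=13, a_7=21, a_8=34, a_9=55, ...
a_36 = 24157817.

24157817


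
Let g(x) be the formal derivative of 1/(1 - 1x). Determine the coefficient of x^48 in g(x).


Differentiate termwise: d/dx sum_{k>=0} 1^k x^k = sum_{k>=1} k 1^k x^(k-1) = sum_{j>=0} (j+1) 1^(j+1) x^j.
Equivalently, d/dx [1/(1 - 1x)] = 1/(1 - 1x)^2.
For j = 48: 49 * 1^49 = 49 * 1 = 49.

49


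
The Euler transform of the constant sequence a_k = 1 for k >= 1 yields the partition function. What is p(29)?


The Euler transform converts the sequence a_k = 1 into the number of integer partitions.
Using the recurrence or dynamic programming:
p(29) = 4565

4565


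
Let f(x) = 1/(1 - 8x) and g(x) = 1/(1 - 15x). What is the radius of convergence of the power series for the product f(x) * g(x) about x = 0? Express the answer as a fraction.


The radius of 1/(1 - 8x) is 1/8 (nearest singularity at x = 1/8), and the radius of 1/(1 - 15x) is 1/15.
The product f(x)*g(x) = 1/((1 - 8x)(1 - 15x)) has singularities at both 1/8 and 1/15, so its radius of convergence is the distance to the nearest one:
min(1/8, 1/15) = 1/15.

1/15


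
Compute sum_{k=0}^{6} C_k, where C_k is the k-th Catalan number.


C_0 through C_6: 1, 1, 2, 5, 14, 42, 132
Sum = 1 + 1 + 2 + 5 + 14 + 42 + 132
= 197

197


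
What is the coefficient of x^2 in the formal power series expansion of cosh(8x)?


The Maclaurin series is cosh(t) = sum_{m>=0} t^(2m) / (2m)!, so substituting t = 8x, only even powers of x are nonzero, with coefficient of x^(2m) equal to 8^(2m) / (2m)!.
For x^2 the coefficient is 8^2/2! = 64/2 = 32.

32


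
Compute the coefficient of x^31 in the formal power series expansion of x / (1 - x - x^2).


Let f(x) = sum_{k>=0} a_k x^k. Multiplying f(x) * (1 - x - x^2) = x and matching coefficients gives a_0 = 0, a_1 = 1, and a_k = a_{k-1} + a_{k-2} for k >= 2. These are the Fibonacci numbers F_k.
Iterating from F_0 = 0, F_1 = 1:
F_0=0, F_1=1, F_2=1, F_3=2, F_4=3, F_5=5, F_6=8, F_7=13, F_8=21, F_9=34, ...
F_31 = 1346269.

1346269


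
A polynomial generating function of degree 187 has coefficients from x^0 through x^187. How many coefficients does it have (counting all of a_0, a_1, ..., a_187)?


A polynomial of degree 187 takes the form a_0 + a_1 x + ... + a_187 x^187.
The number of coefficients is 187 + 1 = 188.

188


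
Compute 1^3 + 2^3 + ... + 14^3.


This power sum has a closed form given by Faulhaber's formula
sum_{k=1}^{m} k^p = (1 / (p + 1)) * sum_{j=0}^{p} C(p + 1, j) B_j m^(p + 1 - j),
but for small m direct computation is fastest:
1 + 8 + 27 + 64 + 125 + 216 + 343 + 512 + 729 + 1000 + 1331 + 1728 + 2197 + 2744 = 11025.

11025


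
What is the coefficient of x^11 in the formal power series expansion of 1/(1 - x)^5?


The negative binomial / multiset identity is
1/(1 - x)^r = sum_{k>=0} C(k + r - 1, r - 1) x^k.
Here r = 5 and k = 11, so the coefficient is
C(11 + 4, 4) = C(15, 4)
= 1365

1365


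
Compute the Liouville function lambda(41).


The Liouville function is lambda(k) = (-1)^Omega(k), where Omega(k) counts the prime factors of k with multiplicity.
Factoring: 41 = 41, so Omega(41) = 1.
lambda(41) = (-1)^1 = -1.

-1


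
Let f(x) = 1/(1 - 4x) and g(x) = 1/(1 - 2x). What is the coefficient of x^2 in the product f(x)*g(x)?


The coefficient of x^n in f*g is the Cauchy product: sum_{k=0}^{n} a^k * b^(n-k).
With a=4, b=2, n=2:
sum_{k=0}^{2} 4^k * 2^(2-k)
= 28

28


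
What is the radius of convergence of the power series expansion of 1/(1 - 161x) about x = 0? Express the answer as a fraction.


Expanding 1/(1 - 161x) = sum_{k>=0} 161^k x^k, the series converges when |161x| < 1, i.e., |x| < 1/161.
So the radius of convergence is 1/161 = 1/161.

1/161


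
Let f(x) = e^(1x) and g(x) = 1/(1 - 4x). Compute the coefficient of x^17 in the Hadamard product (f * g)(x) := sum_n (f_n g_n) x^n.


Expanding: f_k = 1^k/k! (from e^(1x)) and g_k = 4^k (from 1/(1 - 4x)). So the Hadamard coefficient (f * g)_k = 1^k 4^k / k! = (4)^k / k!.
For k = 17: 4^17/17! = 17179869184/355687428096000 = 524288/10854718875.

524288/10854718875


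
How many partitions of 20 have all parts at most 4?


Using the generating function (1-x)^(-1)(1-x^2)^(-1)...(1-x^4)^(-1),
the coefficient of x^20 counts these restricted partitions.
Result = 108

108


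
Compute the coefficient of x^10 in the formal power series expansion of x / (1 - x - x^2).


Let f(x) = sum_{k>=0} a_k x^k. Multiplying f(x) * (1 - x - x^2) = x and matching coefficients gives a_0 = 0, a_1 = 1, and a_k = a_{k-1} + a_{k-2} for k >= 2. These are the Fibonacci numbers F_k.
Iterating from F_0 = 0, F_1 = 1:
F_0=0, F_1=1, F_2=1, F_3=2, F_4=3, F_5=5, F_6=8, F_7=13, F_8=21, F_9=34, ...
F_10 = 55.

55


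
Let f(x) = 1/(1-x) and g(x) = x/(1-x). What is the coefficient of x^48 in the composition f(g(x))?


First simplify the composition: f(g(x)) = 1/(1 - x/(1-x)) = (1-x)/((1-x) - x) = (1-x)/(1-2x).
Now extract the coefficient. Write (1-x)/(1-2x) = 1/(1-2x) - x/(1-2x).
The coefficient of x^n in 1/(1-2x) is 2^n, and in x/(1-2x) is 2^(n-1) (for n >= 1).
So the coefficient of x^48 is 2^48 - 2^47 = 281474976710656 - 140737488355328 = 140737488355328.

140737488355328


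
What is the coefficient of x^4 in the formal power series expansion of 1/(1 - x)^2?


The expansion 1/(1 - x)^r = sum_{k>=0} C(k + r - 1, r - 1) x^k follows from the multiset / negative-binomial theorem (or from repeated differentiation of the geometric series).
For r = 2 and k = 4:
C(5, 1) = 120 / (1 * 24) = 5.

5


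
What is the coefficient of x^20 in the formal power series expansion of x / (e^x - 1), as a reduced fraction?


The exponential generating function for Bernoulli numbers is
x / (e^x - 1) = sum_{k>=0} B_k x^k / k!.
So the coefficient of x^20 in x / (e^x - 1) is B_20 / 20!.
Computing: B_20 = -174611/330, 20! = 2432902008176640000, giving
-174611/330 / 2432902008176640000 = -174611/802857662698291200000.

-174611/802857662698291200000


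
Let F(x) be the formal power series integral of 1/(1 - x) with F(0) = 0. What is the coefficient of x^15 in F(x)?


1/(1 - x) = sum_{k>=0} x^k. Integrating termwise and using F(0) = 0 gives
F(x) = sum_{k>=0} x^(k+1) / (k+1) = sum_{m>=1} x^m / m = -ln(1 - x).
So the coefficient of x^15 is 1/15 = 1/15.

1/15


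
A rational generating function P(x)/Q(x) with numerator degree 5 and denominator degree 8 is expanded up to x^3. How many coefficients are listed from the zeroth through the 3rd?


Expanding up to x^3 gives the coefficients for x^0, x^1, ..., x^3.
That is 3 + 1 = 4 coefficients in total.

4


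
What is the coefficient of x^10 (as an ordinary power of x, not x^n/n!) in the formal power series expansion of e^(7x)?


The exponential series is e^y = sum_{k>=0} y^k / k!. Substituting y = 7x gives
e^(7x) = sum_{k>=0} 7^k x^k / k!.
So the coefficient of x^n is a^n/n! with a = 7, n = 10:
7^10 / 10! = 282475249/3628800 = 40353607/518400

40353607/518400


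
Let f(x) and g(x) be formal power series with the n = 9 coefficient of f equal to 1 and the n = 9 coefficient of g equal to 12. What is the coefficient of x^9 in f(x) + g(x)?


Addition of formal power series is termwise.
The coefficient of x^9 in f + g = 1 + 12
= 13

13


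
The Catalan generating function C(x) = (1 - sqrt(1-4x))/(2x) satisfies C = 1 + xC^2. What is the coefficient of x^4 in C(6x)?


Substituting x -> 6x scales the n-th coefficient by 6^n, so [x^4] C(6x) = 6^4 * C_4.
C_4 = C(2*4, 4)/(5) = 70/5 = 14.
So 6^4 * 14 = 1296 * 14 = 18144.

18144


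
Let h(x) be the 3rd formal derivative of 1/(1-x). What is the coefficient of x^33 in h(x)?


Differentiating 3 times: d^3/dx^3 [1/(1-x)] = 3!/(1-x)^4.
The expansion 1/(1-x)^4 = sum_{k>=0} C(k+3, 3) x^k, so the coefficient of x^n in 3!/(1-x)^4 is 3! * C(n+3, 3).
For n = 33: 6 * C(36, 3) = 6 * 7140 = 42840

42840


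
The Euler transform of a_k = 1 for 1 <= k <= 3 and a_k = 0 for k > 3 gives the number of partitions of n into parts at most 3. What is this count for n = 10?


Partitions of 10 into parts at most 3:
Using generating function (1-x)^(-1)(1-x^2)^(-1)(1-x^3)^(-1),
the coefficient of x^10 = 14

14


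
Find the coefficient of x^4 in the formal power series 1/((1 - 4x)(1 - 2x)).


By partial fractions or Cauchy convolution:
The coefficient equals sum_{k=0}^{4} 4^k * 2^(4-k).
= 496

496


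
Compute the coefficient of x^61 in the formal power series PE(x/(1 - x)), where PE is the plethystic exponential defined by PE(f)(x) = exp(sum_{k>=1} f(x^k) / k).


For f(x) = x/(1 - x) we have
sum_{k>=1} f(x^k) / k = sum_{k>=1} (1/k) * x^k / (1 - x^k) = sum_{k, m >= 1} x^(k m) / k,
which after exponentiating simplifies to
PE(x/(1 - x)) = prod_{k>=1} 1 / (1 - x^k).
This is the generating function for the partition function p(n), so the coefficient of x^61 is p(61).
Computing p(61) by dynamic programming over parts 1, 2, ..., 61: p(61) = 1121505.

1121505


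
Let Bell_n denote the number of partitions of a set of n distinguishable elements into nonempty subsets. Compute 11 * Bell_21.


Bell_21 can be computed from the Bell triangle or from Dobinski's identity Bell_n = (1/e) * sum_{k>=0} k^n / k!.
Computing Bell_21 = 474869816156751.
Then 11 * 474869816156751 = 5223567977724261.

5223567977724261


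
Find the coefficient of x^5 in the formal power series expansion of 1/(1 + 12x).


Write 1/(1 + c x) = 1/(1 - (-c) x) and apply the geometric-series identity
1/(1 - y) = sum_{k>=0} y^k to get 1/(1 + c x) = sum_{k>=0} (-c)^k x^k.
So the coefficient of x^k is (-c)^k = (-1)^k * c^k.
Here c = 12 and k = 5:
(-12)^5 = -1 * 248832 = -248832

-248832


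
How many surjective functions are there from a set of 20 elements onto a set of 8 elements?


By inclusion-exclusion on which target elements are missed, the number of surjections from an n-set onto a k-set is
surj(n, k) = sum_{j=0}^{k} (-1)^j C(k, j) (k - j)^n.
Equivalently surj(n, k) = k! * S(n, k), where S(n, k) is the Stirling number of the second kind.
For n = 20, k = 8:
S(20, 8) = 15170932662679, so
surj = 8! * 15170932662679 = 40320 * 15170932662679 = 611692004959217280.

611692004959217280


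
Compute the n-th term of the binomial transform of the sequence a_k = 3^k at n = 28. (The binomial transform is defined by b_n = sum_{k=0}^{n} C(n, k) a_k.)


With a_k = 3^k, b_n = sum_{k=0}^{n} C(n, k) 3^k = (1 + 3)^n by the binomial theorem.
For n = 28: (1 + 3)^28 = 4^28 = 72057594037927936.

72057594037927936


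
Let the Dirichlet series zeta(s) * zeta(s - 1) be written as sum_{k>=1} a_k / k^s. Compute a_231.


Convolution gives a_k = sum_{d | k} d * 1 = sum_{d | k} d = sigma(k), the sum of positive divisors of k.
For k = 231, the divisors are 1, 3, 7, 11, 21, 33, 77, 231, so
sigma(231) = 1 + 3 + 7 + 11 + 21 + 33 + 77 + 231 = 384.

384


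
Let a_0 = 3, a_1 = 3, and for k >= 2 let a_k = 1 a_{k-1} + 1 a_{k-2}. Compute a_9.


Iterating the recurrence forward:
a_0 = 3
a_1 = 3
a_2 = 1*3 + 1*3 = 6
a_3 = 1*6 + 1*3 = 9
a_4 = 1*9 + 1*6 = 15
a_5 = 1*15 + 1*9 = 24
a_6 = 1*24 + 1*15 = 39
a_7 = 1*39 + 1*24 = 63
a_8 = 1*63 + 1*39 = 102
a_9 = 1*102 + 1*63 = 165
So a_9 = 165.

165


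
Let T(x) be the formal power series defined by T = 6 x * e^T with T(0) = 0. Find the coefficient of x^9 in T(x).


Apply the Lagrange inversion formula: if T = 6 x * phi(T) with phi(t) = e^t, then
[x^n] T = 6^n * (1/n) [t^(n-1)] phi(t)^n = 6^n * (1/n) [t^(n-1)] e^(n t) = 6^n * (1/n) * n^(n-1) / (n-1)! = 6^n * n^(n-1) / n!.
When c = 1 this is the Cayley count of rooted labeled trees on n vertices, divided by n!.
For n = 9: 6^9 * 9^8 / 9! = 10077696 * 43046721/362880 = 41841412812/35.

41841412812/35


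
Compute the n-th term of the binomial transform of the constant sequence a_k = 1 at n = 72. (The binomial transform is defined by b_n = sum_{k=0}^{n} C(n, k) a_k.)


With a_k = 1 for all k, b_n = sum_{k=0}^{n} C(n, k) = 2^n by the binomial theorem.
For n = 72: 2^72 = 4722366482869645213696.

4722366482869645213696


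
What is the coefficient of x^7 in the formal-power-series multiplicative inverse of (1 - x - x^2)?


Let the inverse be f(x) = sum_{k>=0} a_k x^k. From f(x) * (1 - x - x^2) = 1 and matching coefficients:
 x^0: a_0 = 1.
 x^1: a_1 - a_0 = 0, so a_1 = 1.
 x^k (k >= 2): a_k - a_{k-1} - a_{k-2} = 0, i.e. a_k = a_{k-1} + a_{k-2}.
This is the Fibonacci-type recurrence shifted so that a_0 = a_1 = 1.
Iterating: a_0=1, a_1=1, a_2=2, a_3=3, a_4=5, a_5=8, a_6=13, a_7=21
a_7 = 21.

21


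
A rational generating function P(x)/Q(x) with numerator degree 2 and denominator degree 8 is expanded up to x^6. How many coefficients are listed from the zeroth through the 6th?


Expanding up to x^6 gives the coefficients for x^0, x^1, ..., x^6.
That is 6 + 1 = 7 coefficients in total.

7


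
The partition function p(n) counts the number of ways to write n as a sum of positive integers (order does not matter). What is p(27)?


Using the generating function prod_{k>=1} 1/(1-x^k), we compute p(27).
By dynamic programming over parts 1 through 27:
p(27) = 3010

3010


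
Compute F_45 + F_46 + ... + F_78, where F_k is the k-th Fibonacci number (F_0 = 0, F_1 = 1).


Use the identity sum_{k=0}^{N} F_k = F_{N+2} - 1 (which follows from F_{k+2} - F_{k+1} = F_k). Then
sum_{k=45}^{78} F_k = (F_{80} - 1) - (F_{46} - 1) = F_{80} - F_{46}.
Computing: F_{80} = 23416728348467685, F_{46} = 1836311903, so
Sum = 23416728348467685 - 1836311903 = 23416726512155782.

23416726512155782


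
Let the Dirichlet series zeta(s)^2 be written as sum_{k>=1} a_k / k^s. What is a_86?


The Dirichlet convolution of the constant function 1 with itself gives (1 * 1)(k) = sum_{d | k} 1 = d(k), the number of positive divisors of k.
Since zeta(s) = sum_{k>=1} 1/k^s, we have zeta(s)^2 = sum_{k>=1} d(k)/k^s, so a_k = d(k).
For k = 86: the divisors are 1, 2, 43, 86.
Count = 4.

4


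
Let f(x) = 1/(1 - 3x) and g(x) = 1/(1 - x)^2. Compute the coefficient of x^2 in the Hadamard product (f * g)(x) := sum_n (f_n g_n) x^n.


f has coefficients f_k = 3^k. For g = 1/(1 - x)^2 the coefficient is g_k = C(k + 1, 1) = k + 1. The Hadamard coefficient is (f * g)_k = 3^k * (k + 1).
For k = 2: 3^2 * 3 = 9 * 3 = 27.

27


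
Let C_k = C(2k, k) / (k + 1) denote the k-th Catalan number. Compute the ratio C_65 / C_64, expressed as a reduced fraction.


Using C_k = (2k)! / (k! (k+1)!), the ratio C_{k+1}/C_k simplifies to
C_{k+1}/C_k = [(2k+2)! / ((k+1)! (k+2)!)] * [k! (k+1)! / (2k)!]
 = (2k+2)(2k+1) / ((k+1)(k+2)) = 2(2k+1) / (k+2).
For k = 64: 2(2*64 + 1) / (64 + 2) = 258/66 = 43/11.

43/11


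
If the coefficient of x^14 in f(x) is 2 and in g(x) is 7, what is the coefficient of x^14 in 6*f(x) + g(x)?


Scalar multiplication scales coefficients: 6 * 2 = 12.
Then add the g coefficient: 12 + 7
= 19

19


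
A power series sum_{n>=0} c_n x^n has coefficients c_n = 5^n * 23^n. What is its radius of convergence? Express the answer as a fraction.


By the root test (Cauchy-Hadamard), the radius is R = 1 / limsup_n |c_n|^(1/n).
Here |c_n|^(1/n) = (5^n * 23^n)^(1/n) = 5 * 23 = 115 for all n.
So R = 1/115 = 1/115.

1/115


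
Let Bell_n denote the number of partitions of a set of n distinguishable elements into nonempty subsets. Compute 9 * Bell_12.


Bell_12 can be computed from the Bell triangle or from Dobinski's identity Bell_n = (1/e) * sum_{k>=0} k^n / k!.
Computing Bell_12 = 4213597.
Then 9 * 4213597 = 37922373.

37922373


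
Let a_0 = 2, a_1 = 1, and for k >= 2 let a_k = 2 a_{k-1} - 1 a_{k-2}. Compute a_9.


Iterating the recurrence forward:
a_0 = 2
a_1 = 1
a_2 = 2*1 - 1*2 = 0
a_3 = 2*0 - 1*1 = -1
a_4 = 2*-1 - 1*0 = -2
a_5 = 2*-2 - 1*-1 = -3
a_6 = 2*-3 - 1*-2 = -4
a_7 = 2*-4 - 1*-3 = -5
a_8 = 2*-5 - 1*-4 = -6
a_9 = 2*-6 - 1*-5 = -7
So a_9 = -7.

-7


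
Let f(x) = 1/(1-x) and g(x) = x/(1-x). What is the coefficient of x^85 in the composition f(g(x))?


First simplify the composition: f(g(x)) = 1/(1 - x/(1-x)) = (1-x)/((1-x) - x) = (1-x)/(1-2x).
Now extract the coefficient. Write (1-x)/(1-2x) = 1/(1-2x) - x/(1-2x).
The coefficient of x^n in 1/(1-2x) is 2^n, and in x/(1-2x) is 2^(n-1) (for n >= 1).
So the coefficient of x^85 is 2^85 - 2^84 = 38685626227668133590597632 - 19342813113834066795298816 = 19342813113834066795298816.

19342813113834066795298816


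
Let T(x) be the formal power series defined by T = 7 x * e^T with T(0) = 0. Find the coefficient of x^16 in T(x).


Apply the Lagrange inversion formula: if T = 7 x * phi(T) with phi(t) = e^t, then
[x^n] T = 7^n * (1/n) [t^(n-1)] phi(t)^n = 7^n * (1/n) [t^(n-1)] e^(n t) = 7^n * (1/n) * n^(n-1) / (n-1)! = 7^n * n^(n-1) / n!.
When c = 1 this is the Cayley count of rooted labeled trees on n vertices, divided by n!.
For n = 16: 7^16 * 16^15 / 16! = 33232930569601 * 1152921504606846976/20922789888000 = 23862852954350227835322368/13030875.

23862852954350227835322368/13030875


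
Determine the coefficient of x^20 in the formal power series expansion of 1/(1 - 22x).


The geometric series identity gives 1/(1 - c x) = sum_{k>=0} c^k x^k, so the coefficient of x^k is c^k.
Here c = 22 and k = 20.
Computing: 22^20 = 705429498686404044207947776

705429498686404044207947776


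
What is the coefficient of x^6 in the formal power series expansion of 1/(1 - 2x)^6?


The general identity 1/(1 - c x)^r = sum_{k>=0} c^k C(k + r - 1, r - 1) x^k follows by substituting y = c x into 1/(1 - y)^r = sum_{k>=0} C(k + r - 1, r - 1) y^k.
For c = 2, r = 6, k = 6:
2^6 * C(11, 5) = 64 * 462 = 29568.

29568


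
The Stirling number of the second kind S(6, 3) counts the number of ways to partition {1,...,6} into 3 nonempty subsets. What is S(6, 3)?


Using the explicit formula S(n,k) = (1/k!) sum_{j=0}^{k} (-1)^(k-j) C(k,j) j^n:
S(6, 3) = 90
Equivalently, S(n,k) is n! times the coefficient of x^n in the EGF (e^x - 1)^k / k!.

90


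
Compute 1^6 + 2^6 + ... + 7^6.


This power sum has a closed form given by Faulhaber's formula
sum_{k=1}^{m} k^p = (1 / (p + 1)) * sum_{j=0}^{p} C(p + 1, j) B_j m^(p + 1 - j),
but for small m direct computation is fastest:
1 + 64 + 729 + 4096 + 15625 + 46656 + 117649 = 184820.

184820


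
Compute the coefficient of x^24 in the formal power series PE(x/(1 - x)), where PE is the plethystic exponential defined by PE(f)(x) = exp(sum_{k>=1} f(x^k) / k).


For f(x) = x/(1 - x) we have
sum_{k>=1} f(x^k) / k = sum_{k>=1} (1/k) * x^k / (1 - x^k) = sum_{k, m >= 1} x^(k m) / k,
which after exponentiating simplifies to
PE(x/(1 - x)) = prod_{k>=1} 1 / (1 - x^k).
This is the generating function for the partition function p(n), so the coefficient of x^24 is p(24).
Computing p(24) by dynamic programming over parts 1, 2, ..., 24: p(24) = 1575.

1575


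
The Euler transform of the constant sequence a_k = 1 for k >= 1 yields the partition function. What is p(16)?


The Euler transform converts the sequence a_k = 1 into the number of integer partitions.
Using the recurrence or dynamic programming:
p(16) = 231

231


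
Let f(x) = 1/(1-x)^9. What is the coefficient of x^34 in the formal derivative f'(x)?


Differentiate: d/dx [ 1/(1-x)^r ] = r / (1-x)^(r+1).
Here r = 9, so f'(x) = 9 / (1-x)^10.
The expansion of 1/(1-x)^(r+1) has coefficient of x^n equal to C(n+r, r).
So the coefficient of x^34 in f'(x) is
9 * C(43, 9) = 9 * 563921995 = 5075297955

5075297955


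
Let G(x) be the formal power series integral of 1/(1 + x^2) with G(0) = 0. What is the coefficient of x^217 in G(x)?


1/(1 + x^2) = sum_{j>=0} (-1)^j x^(2j). Integrating termwise with G(0) = 0:
G(x) = sum_{j>=0} (-1)^j x^(2j+1) / (2j+1) = arctan(x).
Only odd powers are nonzero. For x^217 write 217 = 2*108 + 1, giving
(-1)^108 / 217 = 1/217 = 1/217.

1/217


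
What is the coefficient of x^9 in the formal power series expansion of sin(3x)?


The Maclaurin series is sin(t) = sum_{k>=0} (-1)^k t^(2k+1) / (2k+1)!, so substituting t = 3x, only odd powers of x are nonzero, with coefficient of x^(2k+1) equal to (-1)^k 3^(2k+1) / (2k+1)!.
Write 9 = 2*4 + 1, giving the coefficient (-1)^4 * 3^9 / 9! = 19683/362880 = 243/4480.

243/4480


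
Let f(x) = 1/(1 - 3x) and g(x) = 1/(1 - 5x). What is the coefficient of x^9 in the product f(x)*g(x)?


The coefficient of x^n in f*g is the Cauchy product: sum_{k=0}^{n} a^k * b^(n-k).
With a=3, b=5, n=9:
sum_{k=0}^{9} 3^k * 5^(9-k)
= 4853288

4853288


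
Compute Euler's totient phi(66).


phi(n) counts integers in [1, n] coprime to n. Using the multiplicative formula phi(n) = n * prod_{p | n} (1 - 1/p):
66 = 2 * 3 * 11, so
phi(66) = 66 * (1 - 1/2) * (1 - 1/3) * (1 - 1/11) = 20.

20


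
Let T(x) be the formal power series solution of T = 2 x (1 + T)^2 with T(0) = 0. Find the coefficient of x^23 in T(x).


Apply the Lagrange inversion formula: if T = 2 x * phi(T) with phi(t) = (1 + t)^2, then [x^n] T = 2^n * (1/n) [t^(n-1)] phi(t)^n = 2^n * (1/n) [t^(n-1)] (1 + t)^(2n) = 2^n * (1/n) C(2n, n-1).
Using the identity C(2n, n-1) = C(2n, n) * n / (n+1), the unscaled factor equals C(2n, n) / (n+1) = C_n, the n-th Catalan number.
For n = 23: C_23 = C(46, 23) / 24 = 8233430727600/24 = 343059613650.
With the 2^23 = 8388608 factor, the coefficient is 8388608 * 343059613650 = 2877792619541299200.

2877792619541299200


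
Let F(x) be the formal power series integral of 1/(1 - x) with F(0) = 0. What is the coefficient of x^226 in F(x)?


1/(1 - x) = sum_{k>=0} x^k. Integrating termwise and using F(0) = 0 gives
F(x) = sum_{k>=0} x^(k+1) / (k+1) = sum_{m>=1} x^m / m = -ln(1 - x).
So the coefficient of x^226 is 1/226 = 1/226.

1/226


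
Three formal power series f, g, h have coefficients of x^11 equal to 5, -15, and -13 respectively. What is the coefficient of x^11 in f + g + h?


Series addition is componentwise:
5 + -15 + -13
= -23

-23


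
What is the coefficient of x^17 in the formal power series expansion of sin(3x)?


The Maclaurin series is sin(t) = sum_{k>=0} (-1)^k t^(2k+1) / (2k+1)!, so substituting t = 3x, only odd powers of x are nonzero, with coefficient of x^(2k+1) equal to (-1)^k 3^(2k+1) / (2k+1)!.
Write 17 = 2*8 + 1, giving the coefficient (-1)^8 * 3^17 / 17! = 129140163/355687428096000 = 177147/487911424000.

177147/487911424000


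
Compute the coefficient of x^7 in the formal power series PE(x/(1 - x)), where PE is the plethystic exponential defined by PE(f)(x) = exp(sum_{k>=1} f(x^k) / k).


For f(x) = x/(1 - x) we have
sum_{k>=1} f(x^k) / k = sum_{k>=1} (1/k) * x^k / (1 - x^k) = sum_{k, m >= 1} x^(k m) / k,
which after exponentiating simplifies to
PE(x/(1 - x)) = prod_{k>=1} 1 / (1 - x^k).
This is the generating function for the partition function p(n), so the coefficient of x^7 is p(7).
Computing p(7) by dynamic programming over parts 1, 2, ..., 7: p(7) = 15.

15


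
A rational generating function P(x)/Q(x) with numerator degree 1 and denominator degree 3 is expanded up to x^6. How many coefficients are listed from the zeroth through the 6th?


Expanding up to x^6 gives the coefficients for x^0, x^1, ..., x^6.
That is 6 + 1 = 7 coefficients in total.

7


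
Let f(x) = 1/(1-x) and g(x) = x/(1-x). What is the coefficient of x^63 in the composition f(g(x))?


First simplify the composition: f(g(x)) = 1/(1 - x/(1-x)) = (1-x)/((1-x) - x) = (1-x)/(1-2x).
Now extract the coefficient. Write (1-x)/(1-2x) = 1/(1-2x) - x/(1-2x).
The coefficient of x^n in 1/(1-2x) is 2^n, and in x/(1-2x) is 2^(n-1) (for n >= 1).
So the coefficient of x^63 is 2^63 - 2^62 = 9223372036854775808 - 4611686018427387904 = 4611686018427387904.

4611686018427387904


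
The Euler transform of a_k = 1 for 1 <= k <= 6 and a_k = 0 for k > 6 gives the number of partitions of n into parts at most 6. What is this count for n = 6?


Partitions of 6 into parts at most 6:
Using generating function (1-x)^(-1)(1-x^2)^(-1)...(1-x^6)^(-1),
the coefficient of x^6 = 11

11


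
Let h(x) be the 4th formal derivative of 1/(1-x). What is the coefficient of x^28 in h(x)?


Differentiating 4 times: d^4/dx^4 [1/(1-x)] = 4!/(1-x)^5.
The expansion 1/(1-x)^5 = sum_{k>=0} C(k+4, 4) x^k, so the coefficient of x^n in 4!/(1-x)^5 is 4! * C(n+4, 4).
For n = 28: 24 * C(32, 4) = 24 * 35960 = 863040

863040


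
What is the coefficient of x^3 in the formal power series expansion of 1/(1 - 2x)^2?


The general identity 1/(1 - c x)^r = sum_{k>=0} c^k C(k + r - 1, r - 1) x^k follows by substituting y = c x into 1/(1 - y)^r = sum_{k>=0} C(k + r - 1, r - 1) y^k.
For c = 2, r = 2, k = 3:
2^3 * C(4, 1) = 8 * 4 = 32.

32


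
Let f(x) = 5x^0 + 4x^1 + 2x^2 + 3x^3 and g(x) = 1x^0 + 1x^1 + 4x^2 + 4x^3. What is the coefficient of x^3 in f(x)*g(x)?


Cauchy product at x^3:
5*4 + 4*4 + 2*1 + 3*1
= 41

41


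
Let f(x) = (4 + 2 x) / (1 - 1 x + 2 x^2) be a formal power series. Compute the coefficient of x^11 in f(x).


Write f(x) = sum_{k>=0} a_k x^k. Multiplying both sides by 1 - 1 x + 2 x^2 gives
(1 - 1 x + 2 x^2) sum_{k>=0} a_k x^k = 4 + 2 x.
Matching coefficients:
 x^0: a_0 = 4
 x^1: a_1 - 1 a_0 = 2  =>  a_1 = 1*4 + 2 = 6
 x^k (k >= 2): a_k = 1 a_{k-1} - 2 a_{k-2}.
Iterating: a_2 = -2, a_3 = -14, a_4 = -10, a_5 = 18, a_6 = 38, a_7 = 2, a_8 = -74, a_9 = -78, a_10 = 70, a_11 = 226.
So the coefficient of x^11 is 226.

226


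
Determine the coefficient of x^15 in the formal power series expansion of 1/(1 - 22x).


The geometric series identity gives 1/(1 - c x) = sum_{k>=0} c^k x^k, so the coefficient of x^k is c^k.
Here c = 22 and k = 15.
Computing: 22^15 = 136880068015412051968

136880068015412051968


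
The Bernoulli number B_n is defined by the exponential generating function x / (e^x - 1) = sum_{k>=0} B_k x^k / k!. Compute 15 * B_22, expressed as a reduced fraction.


Bernoulli numbers can also be computed recursively via B_0 = 1 and sum_{j=0}^{m} C(m+1, j) B_j = 0 for m >= 1. Odd-index Bernoulli numbers vanish for k >= 3.
Computing B_22 = 854513/138, so 15 * B_22 = 15 * 854513/138 = 4272565/46.

4272565/46


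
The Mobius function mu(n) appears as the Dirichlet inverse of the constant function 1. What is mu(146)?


146 = 2 * 73 (all distinct primes).
mu(146) = (-1)^2 = 1

1


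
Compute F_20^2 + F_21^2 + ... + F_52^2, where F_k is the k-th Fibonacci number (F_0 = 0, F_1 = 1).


There is a standard identity sum_{k=0}^{N} F_k^2 = F_N * F_{N+1} (proved inductively from the telescoping relation F_k^2 = F_k F_{k+1} - F_{k-1} F_k). Then
sum_{k=20}^{52} F_k^2 = F_52 F_53 - F_19 F_20.
Computing: F_52 = 32951280099, F_53 = 53316291173, F_19 = 4181, F_20 = 6765.
Sum = 32951280099 * 53316291173 - 4181 * 6765 = 1756840044281335981662.

1756840044281335981662


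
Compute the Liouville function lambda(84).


The Liouville function is lambda(k) = (-1)^Omega(k), where Omega(k) counts the prime factors of k with multiplicity.
Factoring: 84 = 2 * 2 * 3 * 7, so Omega(84) = 4.
lambda(84) = (-1)^4 = 1.

1


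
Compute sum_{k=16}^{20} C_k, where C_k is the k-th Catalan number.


C_16 through C_20: 35357670, 129644790, 477638700, 1767263190, 6564120420
Sum = 35357670 + 129644790 + 477638700 + 1767263190 + 6564120420
= 8974024770

8974024770


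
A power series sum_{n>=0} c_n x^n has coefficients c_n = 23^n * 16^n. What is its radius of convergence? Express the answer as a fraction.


By the root test (Cauchy-Hadamard), the radius is R = 1 / limsup_n |c_n|^(1/n).
Here |c_n|^(1/n) = (23^n * 16^n)^(1/n) = 23 * 16 = 368 for all n.
So R = 1/368 = 1/368.

1/368


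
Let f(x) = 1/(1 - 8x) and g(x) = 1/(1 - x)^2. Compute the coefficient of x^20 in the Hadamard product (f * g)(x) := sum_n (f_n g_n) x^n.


f has coefficients f_k = 8^k. For g = 1/(1 - x)^2 the coefficient is g_k = C(k + 1, 1) = k + 1. The Hadamard coefficient is (f * g)_k = 8^k * (k + 1).
For k = 20: 8^20 * 21 = 1152921504606846976 * 21 = 24211351596743786496.

24211351596743786496


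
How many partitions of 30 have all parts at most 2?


Using the generating function (1-x)^(-1)(1-x^2)^(-1),
the coefficient of x^30 counts these restricted partitions.
Result = 16

16


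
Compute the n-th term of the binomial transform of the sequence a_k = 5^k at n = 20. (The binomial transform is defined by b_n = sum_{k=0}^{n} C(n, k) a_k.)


With a_k = 5^k, b_n = sum_{k=0}^{n} C(n, k) 5^k = (1 + 5)^n by the binomial theorem.
For n = 20: (1 + 5)^20 = 6^20 = 3656158440062976.

3656158440062976


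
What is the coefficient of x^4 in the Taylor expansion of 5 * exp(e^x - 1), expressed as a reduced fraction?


exp(e^x - 1) = sum_{k>=0} Bell_k x^k / k!, where Bell_k is the k-th Bell number.
So the coefficient of x^4 is 5 * Bell_4 / 4!.
Computing: Bell_4 = 15 and 4! = 24, giving
5 * 15/24 = 25/8.

25/8


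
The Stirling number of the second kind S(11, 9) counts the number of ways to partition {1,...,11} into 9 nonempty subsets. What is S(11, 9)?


Using the explicit formula S(n,k) = (1/k!) sum_{j=0}^{k} (-1)^(k-j) C(k,j) j^n:
S(11, 9) = 1155
Equivalently, S(n,k) is n! times the coefficient of x^n in the EGF (e^x - 1)^k / k!.

1155


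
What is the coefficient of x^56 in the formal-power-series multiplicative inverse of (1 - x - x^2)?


Let the inverse be f(x) = sum_{k>=0} a_k x^k. From f(x) * (1 - x - x^2) = 1 and matching coefficients:
 x^0: a_0 = 1.
 x^1: a_1 - a_0 = 0, so a_1 = 1.
 x^k (k >= 2): a_k - a_{k-1} - a_{k-2} = 0, i.e. a_k = a_{k-1} + a_{k-2}.
This is the Fibonacci-type recurrence shifted so that a_0 = a_1 = 1.
Iterating: a_0=1, a_1=1, a_2=2, a_3=3, a_4=5, a_5=8, a_6=13, a_7=21, a_8=34, a_9=55, ...
a_56 = 365435296162.

365435296162


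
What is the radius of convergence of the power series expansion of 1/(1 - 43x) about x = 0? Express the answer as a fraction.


Expanding 1/(1 - 43x) = sum_{k>=0} 43^k x^k, the series converges when |43x| < 1, i.e., |x| < 1/43.
So the radius of convergence is 1/43 = 1/43.

1/43


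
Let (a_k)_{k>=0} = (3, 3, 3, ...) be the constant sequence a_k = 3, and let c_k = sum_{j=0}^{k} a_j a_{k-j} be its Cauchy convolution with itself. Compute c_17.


Since a_j = 3 for all j >= 0, the convolution sum becomes
c_k = sum_{j=0}^{k} 3 * 3 = 9 * (k + 1).
Equivalently, the generating function of (a_k) is 3/(1 - x) and its square is 9/(1 - x)^2 = sum_{k>=0} 9(k + 1) x^k.
For k = 17: 9 * 18 = 162.

162


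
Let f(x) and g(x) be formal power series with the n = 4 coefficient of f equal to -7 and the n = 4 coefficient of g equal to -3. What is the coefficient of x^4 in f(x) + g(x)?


Addition of formal power series is termwise.
The coefficient of x^4 in f + g = -7 + -3
= -10

-10


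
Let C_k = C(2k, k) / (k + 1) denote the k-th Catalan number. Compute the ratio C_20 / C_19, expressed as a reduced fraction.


Using C_k = (2k)! / (k! (k+1)!), the ratio C_{k+1}/C_k simplifies to
C_{k+1}/C_k = [(2k+2)! / ((k+1)! (k+2)!)] * [k! (k+1)! / (2k)!]
 = (2k+2)(2k+1) / ((k+1)(k+2)) = 2(2k+1) / (k+2).
For k = 19: 2(2*19 + 1) / (19 + 2) = 78/21 = 26/7.

26/7
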